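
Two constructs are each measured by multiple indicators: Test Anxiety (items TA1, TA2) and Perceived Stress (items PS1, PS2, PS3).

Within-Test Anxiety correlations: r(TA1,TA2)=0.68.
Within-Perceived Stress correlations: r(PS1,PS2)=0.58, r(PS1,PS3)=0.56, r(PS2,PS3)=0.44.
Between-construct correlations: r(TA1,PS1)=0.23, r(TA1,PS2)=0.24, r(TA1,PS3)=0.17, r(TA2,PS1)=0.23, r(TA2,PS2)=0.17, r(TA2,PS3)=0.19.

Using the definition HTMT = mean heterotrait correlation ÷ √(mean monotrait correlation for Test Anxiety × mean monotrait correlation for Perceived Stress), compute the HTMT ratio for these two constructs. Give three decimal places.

0.343

Mean between = 1.23/6 = 0.2050.
Mean within-TA = 0.68/1 = 0.6800; mean within-PS = 1.58/3 = 0.5267.
Geometric mean = √(0.6800 × 0.5267) = 0.5985.
HTMT = 0.2050 / 0.5985 = 0.343.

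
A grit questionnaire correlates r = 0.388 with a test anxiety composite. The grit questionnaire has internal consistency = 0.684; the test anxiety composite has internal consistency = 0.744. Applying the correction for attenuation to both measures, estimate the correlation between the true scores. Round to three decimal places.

r_true = r_obs / √(r_xx · r_yy) = 0.388 / √(0.684 × 0.744) = 0.388 / √0.508896 = 0.388 / 0.7134 ≈ 0.544.

0.544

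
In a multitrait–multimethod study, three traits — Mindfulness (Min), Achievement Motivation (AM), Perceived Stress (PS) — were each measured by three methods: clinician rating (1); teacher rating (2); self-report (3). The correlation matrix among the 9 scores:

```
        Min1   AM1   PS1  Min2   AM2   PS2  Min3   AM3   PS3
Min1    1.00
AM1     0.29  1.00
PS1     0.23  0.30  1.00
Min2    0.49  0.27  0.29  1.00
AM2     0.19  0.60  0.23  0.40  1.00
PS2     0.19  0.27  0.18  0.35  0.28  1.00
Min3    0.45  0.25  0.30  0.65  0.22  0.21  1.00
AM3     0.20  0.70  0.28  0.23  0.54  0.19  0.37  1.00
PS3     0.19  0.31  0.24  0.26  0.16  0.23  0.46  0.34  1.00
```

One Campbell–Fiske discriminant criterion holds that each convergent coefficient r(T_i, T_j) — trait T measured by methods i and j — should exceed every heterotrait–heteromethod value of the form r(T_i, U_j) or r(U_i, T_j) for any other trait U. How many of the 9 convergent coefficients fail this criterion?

3

Checking each validity diagonal entry against its comparison values:
Min (methods 1·2): 0.49 vs {0.19, 0.27, 0.19, 0.29} → pass.
Min (methods 1·3): 0.45 vs {0.20, 0.25, 0.19, 0.30} → pass.
Min (methods 2·3): 0.65 vs {0.23, 0.22, 0.26, 0.21} → pass.
AM (methods 1·2): 0.60 vs {0.27, 0.19, 0.27, 0.23} → pass.
AM (methods 1·3): 0.70 vs {0.25, 0.20, 0.31, 0.28} → pass.
AM (methods 2·3): 0.54 vs {0.22, 0.23, 0.16, 0.19} → pass.
PS (methods 1·2): 0.18 vs {0.29, 0.19, 0.23, 0.27} → fail.
PS (methods 1·3): 0.24 vs {0.30, 0.19, 0.28, 0.31} → fail.
PS (methods 2·3): 0.23 vs {0.21, 0.26, 0.19, 0.16} → fail.
3 of 9 fail.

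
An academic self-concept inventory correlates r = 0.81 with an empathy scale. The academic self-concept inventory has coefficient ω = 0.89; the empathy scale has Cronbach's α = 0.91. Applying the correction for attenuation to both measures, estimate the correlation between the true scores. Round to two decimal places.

r_true = r_obs / √(r_xx · r_yy) = 0.81 / √(0.89 × 0.91) = 0.81 / √0.8099 = 0.81 / 0.8999 ≈ 0.90.

0.90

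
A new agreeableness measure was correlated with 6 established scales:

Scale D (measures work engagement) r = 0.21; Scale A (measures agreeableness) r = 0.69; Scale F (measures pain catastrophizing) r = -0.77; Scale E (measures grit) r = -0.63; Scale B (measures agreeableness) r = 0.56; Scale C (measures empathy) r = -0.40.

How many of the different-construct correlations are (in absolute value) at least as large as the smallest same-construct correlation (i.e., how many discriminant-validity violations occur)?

2

Convergent (same construct = agreeableness): Scale A, Scale B.
Smallest convergent = 0.56. Discriminant |r|: 0.21, 0.77, 0.63, 0.40; count ≥ 0.56 → 2.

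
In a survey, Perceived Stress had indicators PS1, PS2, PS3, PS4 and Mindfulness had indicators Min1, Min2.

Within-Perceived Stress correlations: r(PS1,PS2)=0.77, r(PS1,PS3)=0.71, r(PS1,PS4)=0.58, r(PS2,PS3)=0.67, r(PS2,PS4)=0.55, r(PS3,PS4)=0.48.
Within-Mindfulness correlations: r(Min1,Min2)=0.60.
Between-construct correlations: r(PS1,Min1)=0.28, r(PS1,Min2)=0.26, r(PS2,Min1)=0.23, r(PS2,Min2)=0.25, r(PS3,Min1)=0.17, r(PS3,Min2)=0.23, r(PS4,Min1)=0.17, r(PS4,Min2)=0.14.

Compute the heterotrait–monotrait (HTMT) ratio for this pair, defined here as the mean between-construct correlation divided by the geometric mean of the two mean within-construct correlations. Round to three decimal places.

0.353

Mean heterotrait r = 1.73/8 = 0.2163.
Mean within-PS = 3.76/6 = 0.6267; mean within-Min = 0.60/1 = 0.6000.
Geometric mean = √(0.6267 × 0.6000) = 0.6132.
HTMT = 0.2163 / 0.6132 = 0.353.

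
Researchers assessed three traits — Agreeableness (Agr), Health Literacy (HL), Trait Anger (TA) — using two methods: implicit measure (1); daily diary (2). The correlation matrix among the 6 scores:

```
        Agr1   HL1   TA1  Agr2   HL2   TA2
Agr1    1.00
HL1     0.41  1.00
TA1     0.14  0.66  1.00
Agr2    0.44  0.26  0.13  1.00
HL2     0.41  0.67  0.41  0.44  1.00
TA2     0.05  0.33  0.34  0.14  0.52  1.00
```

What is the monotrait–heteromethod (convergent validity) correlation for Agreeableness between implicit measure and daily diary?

0.44

Same trait (Agr), different methods: r(Agr1, Agr2) = 0.44.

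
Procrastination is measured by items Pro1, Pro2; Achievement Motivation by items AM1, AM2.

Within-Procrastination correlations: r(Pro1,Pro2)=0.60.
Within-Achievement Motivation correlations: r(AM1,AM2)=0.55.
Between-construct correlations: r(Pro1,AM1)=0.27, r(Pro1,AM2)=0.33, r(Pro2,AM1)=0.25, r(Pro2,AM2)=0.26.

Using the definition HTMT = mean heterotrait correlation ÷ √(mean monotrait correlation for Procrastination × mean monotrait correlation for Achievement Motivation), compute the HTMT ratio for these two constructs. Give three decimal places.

Between-construct mean = 1.11/4 = 0.2775.
Mean within-Pro = 0.60/1 = 0.6000; mean within-AM = 0.55/1 = 0.5500.
Geometric mean = √(0.6000 × 0.5500) = 0.5745.
HTMT = 0.2775 / 0.5745 = 0.483.

0.483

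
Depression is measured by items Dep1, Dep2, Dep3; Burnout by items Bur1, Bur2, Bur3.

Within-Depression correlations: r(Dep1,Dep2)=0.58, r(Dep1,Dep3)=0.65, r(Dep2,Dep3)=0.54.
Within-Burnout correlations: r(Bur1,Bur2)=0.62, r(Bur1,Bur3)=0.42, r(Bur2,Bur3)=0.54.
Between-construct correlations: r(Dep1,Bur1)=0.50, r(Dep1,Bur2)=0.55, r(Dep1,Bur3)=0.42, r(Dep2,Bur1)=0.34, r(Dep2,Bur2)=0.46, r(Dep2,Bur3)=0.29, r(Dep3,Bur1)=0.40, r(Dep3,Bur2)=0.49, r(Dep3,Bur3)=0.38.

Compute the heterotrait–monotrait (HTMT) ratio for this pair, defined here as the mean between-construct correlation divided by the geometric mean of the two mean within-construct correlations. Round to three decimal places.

0.763

Mean heterotrait r = 3.83/9 = 0.4256.
Mean within-Dep = 1.77/3 = 0.5900; mean within-Bur = 1.58/3 = 0.5267.
Geometric mean = √(0.5900 × 0.5267) = 0.5575.
HTMT = 0.4256 / 0.5575 = 0.763.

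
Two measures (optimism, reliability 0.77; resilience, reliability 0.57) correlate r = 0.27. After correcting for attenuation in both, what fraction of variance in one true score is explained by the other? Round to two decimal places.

0.17

Disattenuated r = 0.27 / √(0.77 × 0.57) = 0.27 / 0.6625 = 0.4075.
Shared true-score variance = 0.4075² = 0.1661 ≈ 0.17.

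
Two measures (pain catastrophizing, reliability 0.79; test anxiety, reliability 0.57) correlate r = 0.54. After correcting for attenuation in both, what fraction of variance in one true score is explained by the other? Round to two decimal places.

0.65

Disattenuated r = 0.54 / √(0.79 × 0.57) = 0.54 / 0.6710 = 0.8048.
Shared true-score variance = 0.8048² = 0.6477 ≈ 0.65.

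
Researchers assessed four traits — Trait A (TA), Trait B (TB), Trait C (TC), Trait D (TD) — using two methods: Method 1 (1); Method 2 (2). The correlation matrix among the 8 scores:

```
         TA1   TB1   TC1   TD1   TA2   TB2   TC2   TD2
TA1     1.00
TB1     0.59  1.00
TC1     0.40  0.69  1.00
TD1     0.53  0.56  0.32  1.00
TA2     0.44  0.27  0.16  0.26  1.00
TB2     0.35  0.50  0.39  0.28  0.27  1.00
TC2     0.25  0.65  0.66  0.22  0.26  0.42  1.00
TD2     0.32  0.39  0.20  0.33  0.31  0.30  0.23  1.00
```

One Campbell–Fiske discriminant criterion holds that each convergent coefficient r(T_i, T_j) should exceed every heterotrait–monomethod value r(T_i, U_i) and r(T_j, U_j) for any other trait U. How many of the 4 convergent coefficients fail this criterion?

4

Each convergent coefficient versus the relevant comparison correlations:
TA (methods 1·2): 0.44 vs {0.59, 0.27, 0.40, 0.26, 0.53, 0.31} → fail.
TB (methods 1·2): 0.50 vs {0.59, 0.27, 0.69, 0.42, 0.56, 0.30} → fail.
TC (methods 1·2): 0.66 vs {0.40, 0.26, 0.69, 0.42, 0.32, 0.23} → fail.
TD (methods 1·2): 0.33 vs {0.53, 0.31, 0.56, 0.30, 0.32, 0.23} → fail.
4 of 4 fail.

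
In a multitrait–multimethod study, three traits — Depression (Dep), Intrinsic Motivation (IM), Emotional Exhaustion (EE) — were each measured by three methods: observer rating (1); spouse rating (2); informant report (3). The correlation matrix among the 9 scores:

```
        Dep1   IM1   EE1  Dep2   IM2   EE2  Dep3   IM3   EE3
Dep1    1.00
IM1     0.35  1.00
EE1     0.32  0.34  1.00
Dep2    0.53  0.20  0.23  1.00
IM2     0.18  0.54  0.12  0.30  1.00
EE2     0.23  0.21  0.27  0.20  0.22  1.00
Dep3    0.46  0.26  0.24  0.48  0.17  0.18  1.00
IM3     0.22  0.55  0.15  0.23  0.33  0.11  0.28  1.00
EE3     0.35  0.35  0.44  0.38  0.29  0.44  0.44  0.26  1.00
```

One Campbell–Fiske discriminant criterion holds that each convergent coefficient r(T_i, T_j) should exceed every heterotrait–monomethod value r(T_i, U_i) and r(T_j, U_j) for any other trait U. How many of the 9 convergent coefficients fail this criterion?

3

Checking each validity diagonal entry against its comparison values:
Dep (methods 1·2): 0.53 vs {0.35, 0.30, 0.32, 0.20} → pass.
Dep (methods 1·3): 0.46 vs {0.35, 0.28, 0.32, 0.44} → pass.
Dep (methods 2·3): 0.48 vs {0.30, 0.28, 0.20, 0.44} → pass.
IM (methods 1·2): 0.54 vs {0.35, 0.30, 0.34, 0.22} → pass.
IM (methods 1·3): 0.55 vs {0.35, 0.28, 0.34, 0.26} → pass.
IM (methods 2·3): 0.33 vs {0.30, 0.28, 0.22, 0.26} → pass.
EE (methods 1·2): 0.27 vs {0.32, 0.20, 0.34, 0.22} → fail.
EE (methods 1·3): 0.44 vs {0.32, 0.44, 0.34, 0.26} → fail.
EE (methods 2·3): 0.44 vs {0.20, 0.44, 0.22, 0.26} → fail.
3 of 9 fail.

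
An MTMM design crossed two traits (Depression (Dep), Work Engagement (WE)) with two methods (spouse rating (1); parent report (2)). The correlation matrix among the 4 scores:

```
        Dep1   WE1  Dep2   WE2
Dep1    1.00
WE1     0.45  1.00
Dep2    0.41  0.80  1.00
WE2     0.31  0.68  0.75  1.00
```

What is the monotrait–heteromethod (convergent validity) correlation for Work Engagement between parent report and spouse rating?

0.68

Same trait (WE), different methods: r(WE2, WE1) = 0.68.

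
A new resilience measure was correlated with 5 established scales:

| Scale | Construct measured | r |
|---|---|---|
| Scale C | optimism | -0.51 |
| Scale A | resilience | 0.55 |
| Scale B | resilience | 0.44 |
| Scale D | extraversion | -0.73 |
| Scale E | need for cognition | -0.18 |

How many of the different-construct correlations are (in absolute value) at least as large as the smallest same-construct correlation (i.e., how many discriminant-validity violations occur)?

2

Convergent (same construct = resilience): Scale A, Scale B.
Smallest convergent = 0.44. Discriminant |r|: 0.51, 0.73, 0.18; count ≥ 0.44 → 2.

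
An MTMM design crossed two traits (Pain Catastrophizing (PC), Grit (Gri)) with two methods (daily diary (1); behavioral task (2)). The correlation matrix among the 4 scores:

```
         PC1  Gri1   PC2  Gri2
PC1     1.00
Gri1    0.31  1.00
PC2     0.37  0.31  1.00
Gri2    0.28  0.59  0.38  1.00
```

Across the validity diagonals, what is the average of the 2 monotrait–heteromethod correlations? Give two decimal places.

0.48

Convergent values: 0.37, 0.59; mean = 0.96/2 = 0.48.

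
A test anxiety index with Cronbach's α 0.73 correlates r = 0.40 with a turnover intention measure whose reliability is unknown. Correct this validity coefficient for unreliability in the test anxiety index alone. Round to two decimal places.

0.47

Single correction: r_c = r_obs / √r_xx = 0.40 / √0.73 = 0.40 / 0.8544 ≈ 0.47.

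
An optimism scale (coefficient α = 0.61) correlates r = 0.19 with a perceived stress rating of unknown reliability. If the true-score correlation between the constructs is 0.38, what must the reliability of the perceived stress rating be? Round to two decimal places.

r_true = r_obs / √(r_xx · r_yy) ⇒ 0.38 = 0.19 / √(0.61 · r_yy).
√(0.61 · r_yy) = 0.19 / 0.38 = 0.5000; 0.61 · r_yy = 0.2500; r_yy = 0.2500 / 0.61 ≈ 0.41.

0.41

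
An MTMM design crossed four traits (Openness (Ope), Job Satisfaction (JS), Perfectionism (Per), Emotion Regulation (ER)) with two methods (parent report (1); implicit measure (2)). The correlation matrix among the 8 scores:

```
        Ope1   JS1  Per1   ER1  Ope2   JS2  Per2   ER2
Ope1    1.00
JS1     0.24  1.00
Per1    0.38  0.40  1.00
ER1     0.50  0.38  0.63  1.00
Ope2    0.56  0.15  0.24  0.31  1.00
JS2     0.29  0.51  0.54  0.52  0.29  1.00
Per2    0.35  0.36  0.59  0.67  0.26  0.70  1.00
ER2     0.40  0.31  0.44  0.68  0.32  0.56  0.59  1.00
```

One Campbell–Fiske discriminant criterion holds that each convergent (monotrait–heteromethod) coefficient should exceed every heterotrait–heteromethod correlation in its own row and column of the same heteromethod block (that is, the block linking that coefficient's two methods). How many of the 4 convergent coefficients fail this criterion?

2

Convergent coefficients and their comparison sets:
Ope (methods 1·2): 0.56 vs {0.29, 0.15, 0.35, 0.24, 0.40, 0.31} → pass.
JS (methods 1·2): 0.51 vs {0.15, 0.29, 0.36, 0.54, 0.31, 0.52} → fail.
Per (methods 1·2): 0.59 vs {0.24, 0.35, 0.54, 0.36, 0.44, 0.67} → fail.
ER (methods 1·2): 0.68 vs {0.31, 0.40, 0.52, 0.31, 0.67, 0.44} → pass.
2 of 4 fail.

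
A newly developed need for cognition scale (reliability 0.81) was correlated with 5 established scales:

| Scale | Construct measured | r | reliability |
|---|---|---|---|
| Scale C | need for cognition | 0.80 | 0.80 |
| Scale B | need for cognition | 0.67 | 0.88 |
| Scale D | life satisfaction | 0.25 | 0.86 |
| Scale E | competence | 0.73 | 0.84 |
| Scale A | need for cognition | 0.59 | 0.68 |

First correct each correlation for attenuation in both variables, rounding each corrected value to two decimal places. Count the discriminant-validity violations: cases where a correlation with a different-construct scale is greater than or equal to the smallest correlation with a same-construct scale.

1

Disattenuated r (r / √(r_scale · r_new)):
  Scale C (conv): 0.80 / √(0.80·0.81) = 0.99
  Scale B (conv): 0.67 / √(0.88·0.81) = 0.79
  Scale D (disc): 0.25 / √(0.86·0.81) = 0.30
  Scale E (disc): 0.73 / √(0.84·0.81) = 0.88
  Scale A (conv): 0.59 / √(0.68·0.81) = 0.79
Smallest convergent = 0.79. Discriminant values: 0.30, 0.88; count ≥ 0.79 → 1.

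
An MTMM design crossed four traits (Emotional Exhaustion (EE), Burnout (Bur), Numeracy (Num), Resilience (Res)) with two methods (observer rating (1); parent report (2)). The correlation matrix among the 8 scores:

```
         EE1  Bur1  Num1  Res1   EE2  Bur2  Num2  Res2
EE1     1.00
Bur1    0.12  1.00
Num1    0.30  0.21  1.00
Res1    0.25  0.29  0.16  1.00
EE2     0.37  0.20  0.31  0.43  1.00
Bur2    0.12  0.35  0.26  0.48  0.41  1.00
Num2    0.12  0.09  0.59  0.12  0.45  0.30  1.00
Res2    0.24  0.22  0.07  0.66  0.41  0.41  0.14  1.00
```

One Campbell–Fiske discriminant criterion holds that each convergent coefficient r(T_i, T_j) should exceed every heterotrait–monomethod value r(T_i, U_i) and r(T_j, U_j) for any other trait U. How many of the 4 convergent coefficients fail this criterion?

2

Each convergent coefficient versus the relevant comparison correlations:
EE (methods 1·2): 0.37 vs {0.12, 0.41, 0.30, 0.45, 0.25, 0.41} → fail.
Bur (methods 1·2): 0.35 vs {0.12, 0.41, 0.21, 0.30, 0.29, 0.41} → fail.
Num (methods 1·2): 0.59 vs {0.30, 0.45, 0.21, 0.30, 0.16, 0.14} → pass.
Res (methods 1·2): 0.66 vs {0.25, 0.41, 0.29, 0.41, 0.16, 0.14} → pass.
2 of 4 fail.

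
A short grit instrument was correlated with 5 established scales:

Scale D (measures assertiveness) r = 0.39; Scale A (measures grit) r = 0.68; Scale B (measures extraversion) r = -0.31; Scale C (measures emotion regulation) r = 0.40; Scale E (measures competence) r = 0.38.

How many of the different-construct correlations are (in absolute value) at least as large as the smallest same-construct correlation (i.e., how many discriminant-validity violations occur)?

0

Convergent (same construct = grit): Scale A.
Smallest convergent = 0.68. Discriminant |r|: 0.39, 0.31, 0.40, 0.38; count ≥ 0.68 → 0.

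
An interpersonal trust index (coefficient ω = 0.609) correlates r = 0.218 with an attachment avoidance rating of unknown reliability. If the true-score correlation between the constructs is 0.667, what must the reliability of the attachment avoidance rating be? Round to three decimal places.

0.175

r_true = r_obs / √(r_xx · r_yy) ⇒ 0.667 = 0.218 / √(0.609 · r_yy).
√(0.609 · r_yy) = 0.218 / 0.667 = 0.3268; 0.609 · r_yy = 0.1068; r_yy = 0.1068 / 0.609 ≈ 0.175.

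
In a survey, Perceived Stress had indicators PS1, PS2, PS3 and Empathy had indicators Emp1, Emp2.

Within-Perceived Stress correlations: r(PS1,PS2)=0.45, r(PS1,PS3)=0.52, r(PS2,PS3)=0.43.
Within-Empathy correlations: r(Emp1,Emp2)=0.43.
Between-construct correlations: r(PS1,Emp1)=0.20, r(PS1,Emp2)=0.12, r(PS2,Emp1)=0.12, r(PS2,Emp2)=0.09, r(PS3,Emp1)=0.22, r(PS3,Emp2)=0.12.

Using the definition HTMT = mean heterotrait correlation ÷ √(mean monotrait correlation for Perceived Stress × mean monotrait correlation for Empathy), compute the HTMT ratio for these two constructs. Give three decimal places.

Mean between = 0.87/6 = 0.1450.
Mean within-PS = 1.40/3 = 0.4667; mean within-Emp = 0.43/1 = 0.4300.
Geometric mean = √(0.4667 × 0.4300) = 0.4480.
HTMT = 0.1450 / 0.4480 = 0.324.

0.324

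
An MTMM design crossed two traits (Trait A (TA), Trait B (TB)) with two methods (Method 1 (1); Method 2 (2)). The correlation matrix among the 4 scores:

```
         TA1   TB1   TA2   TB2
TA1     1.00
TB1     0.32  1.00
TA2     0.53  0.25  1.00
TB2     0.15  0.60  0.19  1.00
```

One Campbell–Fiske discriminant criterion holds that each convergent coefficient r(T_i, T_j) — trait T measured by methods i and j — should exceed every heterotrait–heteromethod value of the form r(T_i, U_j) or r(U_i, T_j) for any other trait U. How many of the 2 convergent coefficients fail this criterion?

0

Convergent coefficients and their comparison sets:
TA (methods 1·2): 0.53 vs {0.15, 0.25} → pass.
TB (methods 1·2): 0.60 vs {0.25, 0.15} → pass.
0 of 2 fail.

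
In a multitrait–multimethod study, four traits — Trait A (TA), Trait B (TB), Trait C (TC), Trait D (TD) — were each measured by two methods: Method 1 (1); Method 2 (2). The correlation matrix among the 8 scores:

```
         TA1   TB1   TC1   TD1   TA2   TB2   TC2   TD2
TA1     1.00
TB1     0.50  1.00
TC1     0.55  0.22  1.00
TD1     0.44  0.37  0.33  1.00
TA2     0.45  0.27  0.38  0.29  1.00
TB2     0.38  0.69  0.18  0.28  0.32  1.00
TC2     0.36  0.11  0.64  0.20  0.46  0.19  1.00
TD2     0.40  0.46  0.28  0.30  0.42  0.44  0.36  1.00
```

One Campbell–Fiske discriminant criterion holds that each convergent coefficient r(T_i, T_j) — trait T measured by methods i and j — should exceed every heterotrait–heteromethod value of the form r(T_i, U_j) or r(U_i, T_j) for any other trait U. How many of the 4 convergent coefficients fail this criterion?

Checking each validity diagonal entry against its comparison values:
TA (methods 1·2): 0.45 vs {0.38, 0.27, 0.36, 0.38, 0.40, 0.29} → pass.
TB (methods 1·2): 0.69 vs {0.27, 0.38, 0.11, 0.18, 0.46, 0.28} → pass.
TC (methods 1·2): 0.64 vs {0.38, 0.36, 0.18, 0.11, 0.28, 0.20} → pass.
TD (methods 1·2): 0.30 vs {0.29, 0.40, 0.28, 0.46, 0.20, 0.28} → fail.
1 of 4 fail.

1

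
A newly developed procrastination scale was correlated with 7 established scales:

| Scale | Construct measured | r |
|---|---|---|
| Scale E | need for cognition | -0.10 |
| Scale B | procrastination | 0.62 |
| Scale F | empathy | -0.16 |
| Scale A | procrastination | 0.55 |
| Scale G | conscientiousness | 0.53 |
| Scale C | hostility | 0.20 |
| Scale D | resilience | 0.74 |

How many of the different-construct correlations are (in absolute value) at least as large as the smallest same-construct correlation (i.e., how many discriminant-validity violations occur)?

Convergent (same construct = procrastination): Scale B, Scale A.
Smallest convergent = 0.55. Discriminant |r|: 0.10, 0.16, 0.53, 0.20, 0.74; count ≥ 0.55 → 1.

1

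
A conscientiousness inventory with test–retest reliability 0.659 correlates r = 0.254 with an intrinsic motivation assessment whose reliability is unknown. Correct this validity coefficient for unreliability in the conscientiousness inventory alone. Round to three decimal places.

0.313

Single correction: r_c = r_obs / √r_xx = 0.254 / √0.659 = 0.254 / 0.8118 ≈ 0.313.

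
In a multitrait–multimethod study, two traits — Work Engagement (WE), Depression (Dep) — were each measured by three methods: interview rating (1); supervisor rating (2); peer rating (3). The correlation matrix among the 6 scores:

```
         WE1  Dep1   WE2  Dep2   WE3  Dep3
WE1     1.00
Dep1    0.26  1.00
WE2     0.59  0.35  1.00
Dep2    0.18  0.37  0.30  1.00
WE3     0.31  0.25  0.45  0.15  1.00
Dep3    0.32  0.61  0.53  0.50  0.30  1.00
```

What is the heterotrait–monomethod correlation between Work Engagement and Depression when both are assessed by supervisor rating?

0.30

Different traits, same method: r(WE2, Dep2) = 0.30.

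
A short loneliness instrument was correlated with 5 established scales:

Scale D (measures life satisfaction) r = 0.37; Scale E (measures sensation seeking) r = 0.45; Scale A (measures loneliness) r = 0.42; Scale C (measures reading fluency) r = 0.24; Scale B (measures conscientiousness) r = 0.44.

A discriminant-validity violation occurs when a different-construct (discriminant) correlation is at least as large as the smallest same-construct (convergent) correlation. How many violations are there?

Convergent (same construct = loneliness): Scale A.
Smallest convergent = 0.42. Discriminant values: 0.37, 0.45, 0.24, 0.44; count ≥ 0.42 → 2.

2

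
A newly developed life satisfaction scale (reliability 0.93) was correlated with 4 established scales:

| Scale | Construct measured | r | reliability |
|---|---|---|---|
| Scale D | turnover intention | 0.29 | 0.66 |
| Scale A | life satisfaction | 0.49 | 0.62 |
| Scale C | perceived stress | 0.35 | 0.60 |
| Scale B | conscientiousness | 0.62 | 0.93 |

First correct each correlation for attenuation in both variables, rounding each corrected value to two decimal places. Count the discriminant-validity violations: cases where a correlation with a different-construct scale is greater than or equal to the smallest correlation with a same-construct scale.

Disattenuated r (r / √(r_scale · r_new)):
  Scale D (disc): 0.29 / √(0.66·0.93) = 0.37
  Scale A (conv): 0.49 / √(0.62·0.93) = 0.65
  Scale C (disc): 0.35 / √(0.60·0.93) = 0.47
  Scale B (disc): 0.62 / √(0.93·0.93) = 0.67
Smallest convergent = 0.65. Discriminant values: 0.37, 0.47, 0.67; count ≥ 0.65 → 1.

1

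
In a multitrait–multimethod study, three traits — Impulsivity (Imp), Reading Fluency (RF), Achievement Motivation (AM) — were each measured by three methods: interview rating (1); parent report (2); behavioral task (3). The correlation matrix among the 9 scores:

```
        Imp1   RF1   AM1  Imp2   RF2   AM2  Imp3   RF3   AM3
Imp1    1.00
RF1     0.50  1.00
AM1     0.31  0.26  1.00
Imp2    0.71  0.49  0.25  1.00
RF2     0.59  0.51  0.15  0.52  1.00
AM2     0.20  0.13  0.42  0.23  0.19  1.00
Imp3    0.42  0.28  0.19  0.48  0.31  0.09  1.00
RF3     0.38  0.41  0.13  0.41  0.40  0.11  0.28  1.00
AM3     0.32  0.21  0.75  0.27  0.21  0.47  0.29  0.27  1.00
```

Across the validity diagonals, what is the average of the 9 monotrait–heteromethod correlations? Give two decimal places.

0.51

Convergent values: 0.71, 0.42, 0.48, 0.51, 0.41, 0.40, 0.42, 0.75, 0.47; mean = 4.57/9 = 0.51.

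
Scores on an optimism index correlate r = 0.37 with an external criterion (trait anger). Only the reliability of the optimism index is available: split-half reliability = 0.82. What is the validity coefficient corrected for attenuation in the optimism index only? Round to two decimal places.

Single correction: r_c = r_obs / √r_xx = 0.37 / √0.82 = 0.37 / 0.9055 ≈ 0.41.

0.41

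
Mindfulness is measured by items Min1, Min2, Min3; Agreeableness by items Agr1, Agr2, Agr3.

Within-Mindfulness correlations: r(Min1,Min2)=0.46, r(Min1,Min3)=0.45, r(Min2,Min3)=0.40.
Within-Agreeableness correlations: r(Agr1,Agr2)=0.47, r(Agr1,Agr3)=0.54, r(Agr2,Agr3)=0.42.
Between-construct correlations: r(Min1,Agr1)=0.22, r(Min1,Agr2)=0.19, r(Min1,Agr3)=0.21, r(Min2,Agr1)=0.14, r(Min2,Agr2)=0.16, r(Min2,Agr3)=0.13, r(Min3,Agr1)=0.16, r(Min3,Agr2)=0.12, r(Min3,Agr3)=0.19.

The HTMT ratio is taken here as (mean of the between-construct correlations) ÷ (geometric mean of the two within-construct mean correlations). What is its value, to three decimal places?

0.370

Mean heterotrait r = 1.52/9 = 0.1689.
Mean within-Min = 1.31/3 = 0.4367; mean within-Agr = 1.43/3 = 0.4767.
Geometric mean = √(0.4367 × 0.4767) = 0.4563.
HTMT = 0.1689 / 0.4563 = 0.370.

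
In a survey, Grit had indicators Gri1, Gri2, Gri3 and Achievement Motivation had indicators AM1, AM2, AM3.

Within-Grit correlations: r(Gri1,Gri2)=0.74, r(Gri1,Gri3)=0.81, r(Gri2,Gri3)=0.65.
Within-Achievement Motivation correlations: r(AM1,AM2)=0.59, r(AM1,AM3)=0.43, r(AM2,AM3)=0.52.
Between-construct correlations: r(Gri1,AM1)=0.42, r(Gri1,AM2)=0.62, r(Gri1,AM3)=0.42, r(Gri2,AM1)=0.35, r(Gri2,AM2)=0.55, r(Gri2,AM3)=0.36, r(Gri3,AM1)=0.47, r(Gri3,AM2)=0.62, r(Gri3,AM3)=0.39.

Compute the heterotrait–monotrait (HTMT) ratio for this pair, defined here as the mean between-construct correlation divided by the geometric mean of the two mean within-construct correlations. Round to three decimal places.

Mean heterotrait r = 4.20/9 = 0.4667.
Mean within-Gri = 2.20/3 = 0.7333; mean within-AM = 1.54/3 = 0.5133.
Geometric mean = √(0.7333 × 0.5133) = 0.6135.
HTMT = 0.4667 / 0.6135 = 0.761.

0.761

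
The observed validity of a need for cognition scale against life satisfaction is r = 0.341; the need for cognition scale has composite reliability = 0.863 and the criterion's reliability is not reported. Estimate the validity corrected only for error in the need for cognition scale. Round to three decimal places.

Single correction: r_c = r_obs / √r_xx = 0.341 / √0.863 = 0.341 / 0.9290 ≈ 0.367.

0.367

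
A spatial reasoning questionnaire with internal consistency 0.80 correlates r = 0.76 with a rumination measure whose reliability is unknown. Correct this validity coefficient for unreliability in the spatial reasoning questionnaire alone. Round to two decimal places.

Single correction: r_c = r_obs / √r_xx = 0.76 / √0.80 = 0.76 / 0.8944 ≈ 0.85.

0.85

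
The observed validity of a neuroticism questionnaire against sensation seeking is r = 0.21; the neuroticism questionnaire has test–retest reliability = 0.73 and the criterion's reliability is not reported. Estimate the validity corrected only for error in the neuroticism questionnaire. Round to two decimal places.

0.25

Single correction: r_c = r_obs / √r_xx = 0.21 / √0.73 = 0.21 / 0.8544 ≈ 0.25.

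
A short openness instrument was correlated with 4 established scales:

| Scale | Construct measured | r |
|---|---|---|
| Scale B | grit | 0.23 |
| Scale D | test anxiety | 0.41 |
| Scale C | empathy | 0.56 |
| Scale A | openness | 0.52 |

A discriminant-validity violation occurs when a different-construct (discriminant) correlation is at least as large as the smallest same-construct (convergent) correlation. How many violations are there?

1

Convergent (same construct = openness): Scale A.
Smallest convergent = 0.52. Discriminant values: 0.23, 0.41, 0.56; count ≥ 0.52 → 1.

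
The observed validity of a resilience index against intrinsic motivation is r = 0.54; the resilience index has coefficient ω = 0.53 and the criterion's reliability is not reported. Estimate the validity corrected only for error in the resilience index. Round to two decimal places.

Single correction: r_c = r_obs / √r_xx = 0.54 / √0.53 = 0.54 / 0.7280 ≈ 0.74.

0.74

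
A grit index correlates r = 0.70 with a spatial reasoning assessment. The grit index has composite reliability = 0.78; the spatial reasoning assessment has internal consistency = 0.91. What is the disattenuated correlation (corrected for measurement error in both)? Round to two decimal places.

0.83

r_true = r_obs / √(r_xx · r_yy) = 0.70 / √(0.78 × 0.91) = 0.70 / √0.7098 = 0.70 / 0.8425 ≈ 0.83.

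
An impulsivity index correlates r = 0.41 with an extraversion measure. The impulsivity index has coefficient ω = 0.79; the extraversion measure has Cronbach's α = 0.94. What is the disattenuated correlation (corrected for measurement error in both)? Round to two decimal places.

0.48

r_true = r_obs / √(r_xx · r_yy) = 0.41 / √(0.79 × 0.94) = 0.41 / √0.7426 = 0.41 / 0.8617 ≈ 0.48.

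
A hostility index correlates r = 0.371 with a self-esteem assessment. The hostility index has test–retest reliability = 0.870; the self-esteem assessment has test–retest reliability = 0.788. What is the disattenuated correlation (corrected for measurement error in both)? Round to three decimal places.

0.448

r_true = r_obs / √(r_xx · r_yy) = 0.371 / √(0.870 × 0.788) = 0.371 / √0.685560 = 0.371 / 0.8280 ≈ 0.448.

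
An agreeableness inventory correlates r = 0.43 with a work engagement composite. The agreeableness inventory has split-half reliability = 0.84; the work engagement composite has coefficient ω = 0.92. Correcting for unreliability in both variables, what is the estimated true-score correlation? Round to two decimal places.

0.49

r_true = r_obs / √(r_xx · r_yy) = 0.43 / √(0.84 × 0.92) = 0.43 / √0.7728 = 0.43 / 0.8791 ≈ 0.49.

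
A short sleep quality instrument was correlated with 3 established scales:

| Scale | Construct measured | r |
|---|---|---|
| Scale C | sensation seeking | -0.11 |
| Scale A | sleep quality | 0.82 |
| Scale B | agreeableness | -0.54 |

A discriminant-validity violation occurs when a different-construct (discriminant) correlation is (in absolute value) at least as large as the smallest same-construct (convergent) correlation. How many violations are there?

Convergent (same construct = sleep quality): Scale A.
Smallest convergent = 0.82. Discriminant |r|: 0.11, 0.54; count ≥ 0.82 → 0.

0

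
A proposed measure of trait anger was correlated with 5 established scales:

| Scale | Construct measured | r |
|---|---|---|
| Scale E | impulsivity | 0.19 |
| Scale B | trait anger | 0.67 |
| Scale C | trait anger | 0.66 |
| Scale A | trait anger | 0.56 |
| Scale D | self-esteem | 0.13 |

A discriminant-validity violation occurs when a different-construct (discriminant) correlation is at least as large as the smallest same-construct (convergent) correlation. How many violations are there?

0

Convergent (same construct = trait anger): Scale B, Scale C, Scale A.
Smallest convergent = 0.56. Discriminant values: 0.19, 0.13; count ≥ 0.56 → 0.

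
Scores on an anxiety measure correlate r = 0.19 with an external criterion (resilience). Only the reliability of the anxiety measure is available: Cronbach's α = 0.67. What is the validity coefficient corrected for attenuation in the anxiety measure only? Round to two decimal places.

0.23

Single correction: r_c = r_obs / √r_xx = 0.19 / √0.67 = 0.19 / 0.8185 ≈ 0.23.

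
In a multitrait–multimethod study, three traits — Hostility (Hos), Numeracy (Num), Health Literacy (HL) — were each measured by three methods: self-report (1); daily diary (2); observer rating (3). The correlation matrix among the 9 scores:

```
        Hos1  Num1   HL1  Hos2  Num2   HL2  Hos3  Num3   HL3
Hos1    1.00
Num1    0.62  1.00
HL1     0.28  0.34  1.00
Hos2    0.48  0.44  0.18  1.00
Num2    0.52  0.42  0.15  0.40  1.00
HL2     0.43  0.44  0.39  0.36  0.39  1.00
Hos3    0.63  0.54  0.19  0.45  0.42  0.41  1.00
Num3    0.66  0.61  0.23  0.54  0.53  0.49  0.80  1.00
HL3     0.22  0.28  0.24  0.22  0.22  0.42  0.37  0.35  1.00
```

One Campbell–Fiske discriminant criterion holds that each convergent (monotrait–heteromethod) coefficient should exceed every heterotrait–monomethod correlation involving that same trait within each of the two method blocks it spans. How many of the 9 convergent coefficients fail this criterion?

Checking each validity diagonal entry against its comparison values:
Hos (methods 1·2): 0.48 vs {0.62, 0.40, 0.28, 0.36} → fail.
Hos (methods 1·3): 0.63 vs {0.62, 0.80, 0.28, 0.37} → fail.
Hos (methods 2·3): 0.45 vs {0.40, 0.80, 0.36, 0.37} → fail.
Num (methods 1·2): 0.42 vs {0.62, 0.40, 0.34, 0.39} → fail.
Num (methods 1·3): 0.61 vs {0.62, 0.80, 0.34, 0.35} → fail.
Num (methods 2·3): 0.53 vs {0.40, 0.80, 0.39, 0.35} → fail.
HL (methods 1·2): 0.39 vs {0.28, 0.36, 0.34, 0.39} → fail.
HL (methods 1·3): 0.24 vs {0.28, 0.37, 0.34, 0.35} → fail.
HL (methods 2·3): 0.42 vs {0.36, 0.37, 0.39, 0.35} → pass.
8 of 9 fail.

8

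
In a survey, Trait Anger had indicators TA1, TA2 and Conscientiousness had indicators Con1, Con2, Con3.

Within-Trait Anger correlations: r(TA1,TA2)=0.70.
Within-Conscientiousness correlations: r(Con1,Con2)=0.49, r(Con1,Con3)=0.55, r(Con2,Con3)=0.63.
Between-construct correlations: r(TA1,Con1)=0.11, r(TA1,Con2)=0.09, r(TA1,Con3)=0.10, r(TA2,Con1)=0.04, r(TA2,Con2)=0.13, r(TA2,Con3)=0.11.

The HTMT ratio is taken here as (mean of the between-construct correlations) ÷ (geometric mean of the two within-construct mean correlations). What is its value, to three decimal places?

0.155

Mean heterotrait r = 0.58/6 = 0.0967.
Mean within-TA = 0.70/1 = 0.7000; mean within-Con = 1.67/3 = 0.5567.
Geometric mean = √(0.7000 × 0.5567) = 0.6243.
HTMT = 0.0967 / 0.6243 = 0.155.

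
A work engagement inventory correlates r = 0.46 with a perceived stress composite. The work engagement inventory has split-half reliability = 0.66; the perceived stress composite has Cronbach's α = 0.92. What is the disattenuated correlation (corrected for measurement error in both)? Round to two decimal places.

0.59

r_true = r_obs / √(r_xx · r_yy) = 0.46 / √(0.66 × 0.92) = 0.46 / √0.6072 = 0.46 / 0.7792 ≈ 0.59.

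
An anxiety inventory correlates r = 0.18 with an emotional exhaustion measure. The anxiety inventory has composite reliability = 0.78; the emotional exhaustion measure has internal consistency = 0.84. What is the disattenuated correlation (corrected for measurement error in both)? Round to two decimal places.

0.22

r_true = r_obs / √(r_xx · r_yy) = 0.18 / √(0.78 × 0.84) = 0.18 / √0.6552 = 0.18 / 0.8094 ≈ 0.22.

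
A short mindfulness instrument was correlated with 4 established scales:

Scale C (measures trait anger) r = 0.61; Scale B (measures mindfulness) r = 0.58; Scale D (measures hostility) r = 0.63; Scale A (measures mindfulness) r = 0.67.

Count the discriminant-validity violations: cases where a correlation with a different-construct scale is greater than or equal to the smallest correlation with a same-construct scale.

Convergent (same construct = mindfulness): Scale B, Scale A.
Smallest convergent = 0.58. Discriminant values: 0.61, 0.63; count ≥ 0.58 → 2.

2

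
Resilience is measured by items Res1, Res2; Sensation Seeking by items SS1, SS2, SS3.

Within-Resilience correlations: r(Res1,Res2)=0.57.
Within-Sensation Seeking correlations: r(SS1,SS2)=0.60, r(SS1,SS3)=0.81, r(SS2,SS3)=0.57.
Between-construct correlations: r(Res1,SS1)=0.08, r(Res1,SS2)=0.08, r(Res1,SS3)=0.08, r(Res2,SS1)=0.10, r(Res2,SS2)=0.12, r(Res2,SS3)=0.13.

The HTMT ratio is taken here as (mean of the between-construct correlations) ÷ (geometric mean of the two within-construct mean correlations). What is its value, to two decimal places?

Mean between = 0.59/6 = 0.0983.
Mean within-Res = 0.57/1 = 0.5700; mean within-SS = 1.98/3 = 0.6600.
Geometric mean = √(0.5700 × 0.6600) = 0.6134.
HTMT = 0.0983 / 0.6134 = 0.16.

0.16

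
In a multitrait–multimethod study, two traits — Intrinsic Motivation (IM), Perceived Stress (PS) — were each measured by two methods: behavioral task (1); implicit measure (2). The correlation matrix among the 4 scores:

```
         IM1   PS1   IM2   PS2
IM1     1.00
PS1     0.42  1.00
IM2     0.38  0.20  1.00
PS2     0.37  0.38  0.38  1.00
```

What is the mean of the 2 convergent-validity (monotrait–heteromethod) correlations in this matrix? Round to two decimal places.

Convergent values: 0.38, 0.38; mean = 0.76/2 = 0.38.

0.38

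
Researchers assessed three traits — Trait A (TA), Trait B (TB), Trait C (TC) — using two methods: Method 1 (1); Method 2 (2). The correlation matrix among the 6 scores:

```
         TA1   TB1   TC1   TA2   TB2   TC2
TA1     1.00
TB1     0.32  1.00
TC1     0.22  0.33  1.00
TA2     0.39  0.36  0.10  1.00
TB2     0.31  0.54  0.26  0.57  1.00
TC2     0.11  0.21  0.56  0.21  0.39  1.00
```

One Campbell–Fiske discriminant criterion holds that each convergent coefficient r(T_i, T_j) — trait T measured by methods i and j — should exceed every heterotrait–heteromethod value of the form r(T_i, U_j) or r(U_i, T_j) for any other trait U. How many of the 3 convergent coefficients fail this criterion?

Checking each validity diagonal entry against its comparison values:
TA (methods 1·2): 0.39 vs {0.31, 0.36, 0.11, 0.10} → pass.
TB (methods 1·2): 0.54 vs {0.36, 0.31, 0.21, 0.26} → pass.
TC (methods 1·2): 0.56 vs {0.10, 0.11, 0.26, 0.21} → pass.
0 of 3 fail.

0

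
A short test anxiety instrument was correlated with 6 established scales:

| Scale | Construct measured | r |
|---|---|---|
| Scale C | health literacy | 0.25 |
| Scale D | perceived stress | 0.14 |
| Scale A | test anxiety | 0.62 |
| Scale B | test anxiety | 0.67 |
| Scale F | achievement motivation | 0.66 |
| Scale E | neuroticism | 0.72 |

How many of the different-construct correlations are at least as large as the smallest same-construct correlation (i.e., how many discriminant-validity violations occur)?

2

Convergent (same construct = test anxiety): Scale A, Scale B.
Smallest convergent = 0.62. Discriminant values: 0.25, 0.14, 0.66, 0.72; count ≥ 0.62 → 2.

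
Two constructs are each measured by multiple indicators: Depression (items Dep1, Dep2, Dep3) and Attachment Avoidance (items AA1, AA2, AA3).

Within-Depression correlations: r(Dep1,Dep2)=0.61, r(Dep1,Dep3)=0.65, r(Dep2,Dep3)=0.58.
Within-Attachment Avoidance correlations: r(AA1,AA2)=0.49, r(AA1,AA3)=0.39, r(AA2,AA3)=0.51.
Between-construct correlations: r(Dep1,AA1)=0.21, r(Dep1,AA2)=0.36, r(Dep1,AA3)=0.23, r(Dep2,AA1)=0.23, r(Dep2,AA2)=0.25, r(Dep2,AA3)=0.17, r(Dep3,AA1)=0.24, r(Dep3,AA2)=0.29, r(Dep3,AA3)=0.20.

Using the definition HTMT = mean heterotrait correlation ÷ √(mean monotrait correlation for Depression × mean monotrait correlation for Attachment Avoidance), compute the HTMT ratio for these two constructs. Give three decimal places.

Between-construct mean = 2.18/9 = 0.2422.
Mean within-Dep = 1.84/3 = 0.6133; mean within-AA = 1.39/3 = 0.4633.
Geometric mean = √(0.6133 × 0.4633) = 0.5330.
HTMT = 0.2422 / 0.5330 = 0.454.

0.454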